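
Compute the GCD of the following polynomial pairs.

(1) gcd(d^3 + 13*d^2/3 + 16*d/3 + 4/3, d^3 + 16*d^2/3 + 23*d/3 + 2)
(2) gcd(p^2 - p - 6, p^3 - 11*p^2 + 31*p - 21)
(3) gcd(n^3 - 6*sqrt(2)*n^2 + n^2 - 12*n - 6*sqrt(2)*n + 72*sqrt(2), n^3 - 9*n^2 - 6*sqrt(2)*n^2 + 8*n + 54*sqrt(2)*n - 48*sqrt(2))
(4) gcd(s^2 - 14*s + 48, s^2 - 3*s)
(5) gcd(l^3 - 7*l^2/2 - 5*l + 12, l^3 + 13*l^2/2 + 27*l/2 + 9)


(1) = d^2 + 7*d/3 + 2/3
(2) = p - 3
(3) = gcd((n - 3)*(n + 4)*(n - 6*sqrt(2)), (n - 8)*(n - 1)*(n - 6*sqrt(2))) = n - 6*sqrt(2)
(4) = 1
(5) = l + 2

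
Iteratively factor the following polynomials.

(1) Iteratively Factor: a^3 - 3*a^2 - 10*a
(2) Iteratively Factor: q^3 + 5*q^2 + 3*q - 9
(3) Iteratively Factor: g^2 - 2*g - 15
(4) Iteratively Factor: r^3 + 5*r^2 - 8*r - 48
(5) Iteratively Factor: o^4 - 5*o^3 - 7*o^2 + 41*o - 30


(1) = (a - 5)*(a^2 + 2*a) = a*(a - 5)*(a + 2)
(2) = (q + 3)*(q^2 + 2*q - 3) = (q + 3)^2*(q - 1)
(3) = (g - 5)*(g + 3)
(4) = (r + 4)*(r^2 + r - 12) = (r - 3)*(r + 4)*(r + 4)
(5) = (o - 1)*(o^3 - 4*o^2 - 11*o + 30) = (o - 5)*(o - 1)*(o^2 + o - 6) = (o - 5)*(o - 1)*(o + 3)*(o - 2)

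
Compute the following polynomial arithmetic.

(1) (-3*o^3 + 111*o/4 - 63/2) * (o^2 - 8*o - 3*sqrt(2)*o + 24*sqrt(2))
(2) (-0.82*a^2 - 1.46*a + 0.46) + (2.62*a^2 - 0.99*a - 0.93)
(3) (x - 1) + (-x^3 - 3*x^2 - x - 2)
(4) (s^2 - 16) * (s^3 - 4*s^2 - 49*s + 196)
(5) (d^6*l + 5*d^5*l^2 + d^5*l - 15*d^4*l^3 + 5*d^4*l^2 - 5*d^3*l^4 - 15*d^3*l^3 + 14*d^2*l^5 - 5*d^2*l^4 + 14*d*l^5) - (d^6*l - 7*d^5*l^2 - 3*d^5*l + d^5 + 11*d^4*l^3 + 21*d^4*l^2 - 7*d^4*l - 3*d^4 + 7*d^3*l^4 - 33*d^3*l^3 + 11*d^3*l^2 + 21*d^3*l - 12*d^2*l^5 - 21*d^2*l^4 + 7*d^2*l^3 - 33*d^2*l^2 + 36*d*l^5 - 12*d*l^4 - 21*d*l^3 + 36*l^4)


(1) = -3*o^5 + 9*sqrt(2)*o^4 + 24*o^4 - 72*sqrt(2)*o^3 + 111*o^3/4 - 507*o^2/2 - 333*sqrt(2)*o^2/4 + 252*o + 1521*sqrt(2)*o/2 - 756*sqrt(2)
(2) = 1.8*a^2 - 2.45*a - 0.47
(3) = -x^3 - 3*x^2 - 3
(4) = s^5 - 4*s^4 - 65*s^3 + 260*s^2 + 784*s - 3136
(5) = 12*d^5*l^2 + 4*d^5*l - d^5 - 26*d^4*l^3 - 16*d^4*l^2 + 7*d^4*l + 3*d^4 - 12*d^3*l^4 + 18*d^3*l^3 - 11*d^3*l^2 - 21*d^3*l + 26*d^2*l^5 + 16*d^2*l^4 - 7*d^2*l^3 + 33*d^2*l^2 - 22*d*l^5 + 12*d*l^4 + 21*d*l^3 - 36*l^4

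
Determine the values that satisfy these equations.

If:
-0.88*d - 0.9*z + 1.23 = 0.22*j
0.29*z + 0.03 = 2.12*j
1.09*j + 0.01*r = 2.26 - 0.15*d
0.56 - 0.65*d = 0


Then:
d = 0.86
j = 0.08
r = 204.02
z = 0.50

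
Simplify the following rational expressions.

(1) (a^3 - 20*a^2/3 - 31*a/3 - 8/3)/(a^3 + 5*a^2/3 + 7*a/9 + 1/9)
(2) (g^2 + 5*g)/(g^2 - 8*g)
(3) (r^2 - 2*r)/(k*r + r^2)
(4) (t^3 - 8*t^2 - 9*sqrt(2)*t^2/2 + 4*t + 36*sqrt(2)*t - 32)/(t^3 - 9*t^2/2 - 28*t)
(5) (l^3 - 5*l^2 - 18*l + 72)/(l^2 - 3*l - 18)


(1) = (3*a - 24)/(3*a + 1)
(2) = (g + 5)/(g - 8)
(3) = (r - 2)/(k + r)
(4) = (4*t^2 - 18*sqrt(2)*t + 16)/(4*t^2 + 14*t)
(5) = (l^2 + l - 12)/(l + 3)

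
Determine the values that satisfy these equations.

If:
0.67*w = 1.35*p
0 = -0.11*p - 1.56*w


Then:
p = 0.00
w = 0.00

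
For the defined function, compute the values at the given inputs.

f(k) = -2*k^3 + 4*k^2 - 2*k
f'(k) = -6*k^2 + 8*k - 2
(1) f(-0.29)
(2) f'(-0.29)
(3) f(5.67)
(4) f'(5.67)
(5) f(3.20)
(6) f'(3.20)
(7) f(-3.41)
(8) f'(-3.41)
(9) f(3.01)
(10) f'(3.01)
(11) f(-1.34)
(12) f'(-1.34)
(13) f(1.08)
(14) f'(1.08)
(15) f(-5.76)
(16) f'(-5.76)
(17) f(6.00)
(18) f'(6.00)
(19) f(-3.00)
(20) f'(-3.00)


(1) = 0.97
(2) = -4.82
(3) = -247.31
(4) = -149.53
(5) = -30.98
(6) = -37.84
(7) = 132.64
(8) = -99.05
(9) = -24.32
(10) = -32.28
(11) = 14.67
(12) = -23.49
(13) = -0.01
(14) = -0.36
(15) = 526.44
(16) = -247.15
(17) = -300.00
(18) = -170.00
(19) = 96.00
(20) = -80.00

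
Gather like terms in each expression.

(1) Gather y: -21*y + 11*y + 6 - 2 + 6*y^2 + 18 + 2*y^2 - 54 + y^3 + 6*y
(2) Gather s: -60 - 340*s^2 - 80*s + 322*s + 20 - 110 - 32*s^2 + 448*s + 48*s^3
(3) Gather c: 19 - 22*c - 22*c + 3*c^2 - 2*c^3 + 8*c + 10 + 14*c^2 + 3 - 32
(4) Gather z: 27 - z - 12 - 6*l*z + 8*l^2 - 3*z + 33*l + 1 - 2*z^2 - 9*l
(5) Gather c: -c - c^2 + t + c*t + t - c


(1) = y^3 + 8*y^2 - 4*y - 32
(2) = 48*s^3 - 372*s^2 + 690*s - 150
(3) = -2*c^3 + 17*c^2 - 36*c
(4) = 8*l^2 + 24*l - 2*z^2 + z*(-6*l - 4) + 16
(5) = -c^2 + c*(t - 2) + 2*t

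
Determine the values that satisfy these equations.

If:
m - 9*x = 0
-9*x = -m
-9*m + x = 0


Then:
m = 0
x = 0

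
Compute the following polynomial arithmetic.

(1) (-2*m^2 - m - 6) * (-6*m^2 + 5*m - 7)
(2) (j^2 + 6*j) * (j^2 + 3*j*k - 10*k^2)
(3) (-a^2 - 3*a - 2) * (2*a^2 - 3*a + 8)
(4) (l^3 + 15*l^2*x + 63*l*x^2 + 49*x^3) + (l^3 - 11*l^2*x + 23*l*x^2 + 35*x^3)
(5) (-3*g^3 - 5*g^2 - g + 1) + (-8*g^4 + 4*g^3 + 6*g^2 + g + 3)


(1) = 12*m^4 - 4*m^3 + 45*m^2 - 23*m + 42
(2) = j^4 + 3*j^3*k + 6*j^3 - 10*j^2*k^2 + 18*j^2*k - 60*j*k^2
(3) = -2*a^4 - 3*a^3 - 3*a^2 - 18*a - 16
(4) = 2*l^3 + 4*l^2*x + 86*l*x^2 + 84*x^3
(5) = -8*g^4 + g^3 + g^2 + 4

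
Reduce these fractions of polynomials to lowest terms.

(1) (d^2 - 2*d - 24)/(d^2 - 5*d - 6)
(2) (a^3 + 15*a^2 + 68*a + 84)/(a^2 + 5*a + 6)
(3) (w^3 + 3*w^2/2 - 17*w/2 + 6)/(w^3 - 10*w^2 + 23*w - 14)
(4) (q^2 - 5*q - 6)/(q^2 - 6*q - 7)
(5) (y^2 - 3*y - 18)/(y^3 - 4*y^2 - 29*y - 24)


(1) = (d + 4)/(d + 1)
(2) = (a^2 + 13*a + 42)/(a + 3)
(3) = (2*w^2 + 5*w - 12)/(2*w^2 - 18*w + 28)
(4) = (q - 6)/(q - 7)
(5) = (y - 6)/(y^2 - 7*y - 8)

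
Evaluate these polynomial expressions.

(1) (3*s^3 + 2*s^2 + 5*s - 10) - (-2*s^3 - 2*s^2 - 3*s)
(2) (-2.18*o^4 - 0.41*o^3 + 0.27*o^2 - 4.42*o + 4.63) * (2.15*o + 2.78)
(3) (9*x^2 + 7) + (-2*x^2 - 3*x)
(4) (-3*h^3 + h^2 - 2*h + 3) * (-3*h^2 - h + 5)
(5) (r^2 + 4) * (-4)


(1) = 5*s^3 + 4*s^2 + 8*s - 10
(2) = -4.687*o^5 - 6.9419*o^4 - 0.5593*o^3 - 8.7524*o^2 - 2.3331*o + 12.8714
(3) = 7*x^2 - 3*x + 7
(4) = 9*h^5 - 10*h^3 - 2*h^2 - 13*h + 15
(5) = -4*r^2 - 16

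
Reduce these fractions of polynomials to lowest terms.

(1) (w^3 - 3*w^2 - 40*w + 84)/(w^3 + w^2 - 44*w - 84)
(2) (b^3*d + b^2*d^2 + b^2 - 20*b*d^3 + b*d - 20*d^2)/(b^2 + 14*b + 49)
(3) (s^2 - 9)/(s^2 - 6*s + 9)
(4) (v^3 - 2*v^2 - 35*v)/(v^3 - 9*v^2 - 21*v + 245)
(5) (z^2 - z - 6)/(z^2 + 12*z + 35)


(1) = (w - 2)/(w + 2)
(2) = (b^3*d + b^2*d^2 + b^2 - 20*b*d^3 + b*d - 20*d^2)/(b^2 + 14*b + 49)
(3) = (s + 3)/(s - 3)
(4) = v/(v - 7)
(5) = (z^2 - z - 6)/(z^2 + 12*z + 35)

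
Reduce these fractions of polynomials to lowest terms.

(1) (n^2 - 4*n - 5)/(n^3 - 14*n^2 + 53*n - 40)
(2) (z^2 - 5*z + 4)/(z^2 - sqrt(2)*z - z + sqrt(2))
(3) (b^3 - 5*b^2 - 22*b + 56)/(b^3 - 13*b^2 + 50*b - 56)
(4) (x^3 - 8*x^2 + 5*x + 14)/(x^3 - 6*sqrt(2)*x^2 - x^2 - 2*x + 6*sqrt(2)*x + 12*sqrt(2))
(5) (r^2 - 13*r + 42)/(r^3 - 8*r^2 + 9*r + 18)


(1) = (n + 1)/(n^2 - 9*n + 8)
(2) = (z - 4)/(z - sqrt(2))
(3) = (b + 4)/(b - 4)
(4) = (x - 7)/(x - 6*sqrt(2))
(5) = (r - 7)/(r^2 - 2*r - 3)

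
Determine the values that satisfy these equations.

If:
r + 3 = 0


Then:
r = -3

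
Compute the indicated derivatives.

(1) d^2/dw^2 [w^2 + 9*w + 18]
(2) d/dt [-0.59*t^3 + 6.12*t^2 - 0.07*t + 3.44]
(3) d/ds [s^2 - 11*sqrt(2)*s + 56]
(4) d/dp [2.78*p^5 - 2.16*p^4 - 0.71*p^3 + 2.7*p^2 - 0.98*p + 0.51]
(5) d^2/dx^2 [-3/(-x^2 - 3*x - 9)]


(1) = 2
(2) = -1.77*t^2 + 12.24*t - 0.07
(3) = 2*s - 11*sqrt(2)
(4) = 13.9*p^4 - 8.64*p^3 - 2.13*p^2 + 5.4*p - 0.98
(5) = 6*(-x^2 - 3*x + (2*x + 3)^2 - 9)/(x^2 + 3*x + 9)^3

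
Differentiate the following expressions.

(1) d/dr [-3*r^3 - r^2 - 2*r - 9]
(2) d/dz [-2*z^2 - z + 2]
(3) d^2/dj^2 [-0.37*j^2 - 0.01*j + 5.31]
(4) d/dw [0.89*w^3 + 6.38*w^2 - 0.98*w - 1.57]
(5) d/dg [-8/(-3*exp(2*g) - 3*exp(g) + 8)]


(1) = -9*r^2 - 2*r - 2
(2) = -4*z - 1
(3) = -0.740000000000000
(4) = 2.67*w^2 + 12.76*w - 0.98
(5) = (-48*exp(g) - 24)*exp(g)/(3*exp(2*g) + 3*exp(g) - 8)^2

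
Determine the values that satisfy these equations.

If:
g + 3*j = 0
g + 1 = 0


Then:
g = -1
j = 1/3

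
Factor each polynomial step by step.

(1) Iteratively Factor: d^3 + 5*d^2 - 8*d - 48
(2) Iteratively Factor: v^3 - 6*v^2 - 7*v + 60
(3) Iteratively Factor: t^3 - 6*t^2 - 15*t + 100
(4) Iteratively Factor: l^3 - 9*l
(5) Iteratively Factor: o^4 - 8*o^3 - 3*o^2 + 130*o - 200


(1) = (d + 4)*(d^2 + d - 12) = (d - 3)*(d + 4)*(d + 4)
(2) = (v + 3)*(v^2 - 9*v + 20) = (v - 4)*(v + 3)*(v - 5)
(3) = (t + 4)*(t^2 - 10*t + 25) = (t - 5)*(t + 4)*(t - 5)
(4) = (l - 3)*(l^2 + 3*l) = l*(l - 3)*(l + 3)
(5) = (o - 5)*(o^3 - 3*o^2 - 18*o + 40) = (o - 5)*(o + 4)*(o^2 - 7*o + 10) = (o - 5)^2*(o + 4)*(o - 2)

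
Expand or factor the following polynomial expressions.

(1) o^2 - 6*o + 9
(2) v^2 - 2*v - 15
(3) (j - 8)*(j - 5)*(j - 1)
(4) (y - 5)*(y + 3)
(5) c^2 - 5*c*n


(1) = (o - 3)^2
(2) = (v - 5)*(v + 3)
(3) = j^3 - 14*j^2 + 53*j - 40
(4) = y^2 - 2*y - 15
(5) = c*(c - 5*n)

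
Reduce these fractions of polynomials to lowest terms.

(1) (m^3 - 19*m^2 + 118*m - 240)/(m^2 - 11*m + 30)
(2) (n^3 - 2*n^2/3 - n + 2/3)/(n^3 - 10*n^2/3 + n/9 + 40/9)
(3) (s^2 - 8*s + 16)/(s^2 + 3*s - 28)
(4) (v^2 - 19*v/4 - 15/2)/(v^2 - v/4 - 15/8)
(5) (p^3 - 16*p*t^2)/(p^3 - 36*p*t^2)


(1) = m - 8
(2) = (9*n^2 - 15*n + 6)/(9*n^2 - 39*n + 40)
(3) = (s - 4)/(s + 7)
(4) = (2*v - 12)/(2*v - 3)
(5) = (p^2 - 16*t^2)/(p^2 - 36*t^2)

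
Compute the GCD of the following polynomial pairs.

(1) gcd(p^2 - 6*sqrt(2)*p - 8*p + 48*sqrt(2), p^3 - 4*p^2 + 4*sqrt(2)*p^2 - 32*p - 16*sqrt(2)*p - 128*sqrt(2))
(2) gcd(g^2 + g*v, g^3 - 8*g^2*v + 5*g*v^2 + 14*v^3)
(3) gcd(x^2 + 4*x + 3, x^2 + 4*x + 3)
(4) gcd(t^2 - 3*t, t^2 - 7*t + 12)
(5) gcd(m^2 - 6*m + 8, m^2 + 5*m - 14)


(1) = p - 8
(2) = gcd(g*(g + v), (g - 7*v)*(g - 2*v)*(g + v)) = g + v
(3) = x^2 + 4*x + 3
(4) = gcd(t*(t - 3), (t - 4)*(t - 3)) = t - 3
(5) = m - 2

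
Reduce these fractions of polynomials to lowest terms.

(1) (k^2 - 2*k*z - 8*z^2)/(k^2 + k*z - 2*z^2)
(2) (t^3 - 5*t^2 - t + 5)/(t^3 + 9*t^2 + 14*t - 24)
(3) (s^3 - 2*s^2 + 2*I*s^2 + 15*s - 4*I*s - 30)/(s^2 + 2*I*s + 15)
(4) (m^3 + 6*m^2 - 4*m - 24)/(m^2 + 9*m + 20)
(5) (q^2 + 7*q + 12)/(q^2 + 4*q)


(1) = (-k + 4*z)/(-k + z)
(2) = (t^2 - 4*t - 5)/(t^2 + 10*t + 24)
(3) = s - 2
(4) = (m^3 + 6*m^2 - 4*m - 24)/(m^2 + 9*m + 20)
(5) = (q + 3)/q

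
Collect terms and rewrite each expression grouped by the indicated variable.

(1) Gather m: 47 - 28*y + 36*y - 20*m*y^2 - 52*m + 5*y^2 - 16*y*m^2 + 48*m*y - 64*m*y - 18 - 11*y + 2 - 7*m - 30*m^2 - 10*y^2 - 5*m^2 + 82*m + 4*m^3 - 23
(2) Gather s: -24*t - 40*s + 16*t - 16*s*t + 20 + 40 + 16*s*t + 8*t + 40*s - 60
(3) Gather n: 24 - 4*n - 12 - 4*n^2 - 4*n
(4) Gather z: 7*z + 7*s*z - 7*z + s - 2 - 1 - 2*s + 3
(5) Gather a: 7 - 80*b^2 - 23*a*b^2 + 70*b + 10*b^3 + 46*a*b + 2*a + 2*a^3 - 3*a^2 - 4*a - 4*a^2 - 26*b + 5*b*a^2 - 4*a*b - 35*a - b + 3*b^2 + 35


(1) = 4*m^3 + m^2*(-16*y - 35) + m*(-20*y^2 - 16*y + 23) - 5*y^2 - 3*y + 8
(2) = 0
(3) = -4*n^2 - 8*n + 12
(4) = 7*s*z - s
(5) = 2*a^3 + a^2*(5*b - 7) + a*(-23*b^2 + 42*b - 37) + 10*b^3 - 77*b^2 + 43*b + 42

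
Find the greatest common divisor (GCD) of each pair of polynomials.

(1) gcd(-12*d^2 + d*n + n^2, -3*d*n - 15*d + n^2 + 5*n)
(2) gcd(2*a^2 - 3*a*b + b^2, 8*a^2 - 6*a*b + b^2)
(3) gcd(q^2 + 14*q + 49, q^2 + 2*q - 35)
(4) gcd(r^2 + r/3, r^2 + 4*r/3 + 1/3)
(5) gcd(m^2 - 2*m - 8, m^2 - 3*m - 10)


(1) = 3*d - n
(2) = gcd((-2*a + b)*(-a + b), (-4*a + b)*(-2*a + b)) = 2*a - b
(3) = q + 7
(4) = r + 1/3
(5) = m + 2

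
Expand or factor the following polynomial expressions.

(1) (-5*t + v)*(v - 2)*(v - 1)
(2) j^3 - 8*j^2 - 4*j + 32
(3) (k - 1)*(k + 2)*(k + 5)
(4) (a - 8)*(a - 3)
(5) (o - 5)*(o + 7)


(1) = -5*t*v^2 + 15*t*v - 10*t + v^3 - 3*v^2 + 2*v
(2) = (j - 8)*(j - 2)*(j + 2)
(3) = k^3 + 6*k^2 + 3*k - 10
(4) = a^2 - 11*a + 24
(5) = o^2 + 2*o - 35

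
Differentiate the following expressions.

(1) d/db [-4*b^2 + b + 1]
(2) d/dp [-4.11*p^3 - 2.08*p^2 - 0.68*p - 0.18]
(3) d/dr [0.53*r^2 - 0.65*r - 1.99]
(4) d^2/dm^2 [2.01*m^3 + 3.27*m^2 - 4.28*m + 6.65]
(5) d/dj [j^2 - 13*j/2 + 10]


(1) = 1 - 8*b
(2) = -12.33*p^2 - 4.16*p - 0.68
(3) = 1.06*r - 0.65
(4) = 12.06*m + 6.54
(5) = 2*j - 13/2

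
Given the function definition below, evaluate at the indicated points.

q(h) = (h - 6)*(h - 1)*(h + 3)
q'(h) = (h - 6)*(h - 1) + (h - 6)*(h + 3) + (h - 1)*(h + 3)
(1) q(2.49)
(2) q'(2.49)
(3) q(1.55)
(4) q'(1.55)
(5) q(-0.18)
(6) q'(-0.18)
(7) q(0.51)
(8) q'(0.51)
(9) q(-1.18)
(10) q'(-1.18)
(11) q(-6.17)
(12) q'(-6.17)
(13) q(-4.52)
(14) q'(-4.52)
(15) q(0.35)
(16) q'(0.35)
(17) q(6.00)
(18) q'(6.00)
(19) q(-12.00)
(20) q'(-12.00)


(1) = -28.71
(2) = -16.32
(3) = -11.14
(4) = -20.19
(5) = 20.56
(6) = -13.46
(7) = 9.44
(8) = -18.30
(9) = 28.49
(10) = -1.38
(11) = -276.61
(12) = 148.57
(13) = -88.27
(14) = 82.45
(15) = 12.30
(16) = -17.43
(17) = 0.00
(18) = 45.00
(19) = -2106.00
(20) = 513.00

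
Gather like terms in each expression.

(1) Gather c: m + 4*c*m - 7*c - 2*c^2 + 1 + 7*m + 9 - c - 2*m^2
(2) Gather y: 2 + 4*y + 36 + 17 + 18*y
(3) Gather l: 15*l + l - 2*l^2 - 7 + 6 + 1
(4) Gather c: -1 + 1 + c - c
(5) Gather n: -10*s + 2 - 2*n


(1) = -2*c^2 + c*(4*m - 8) - 2*m^2 + 8*m + 10
(2) = 22*y + 55
(3) = -2*l^2 + 16*l
(4) = 0
(5) = -2*n - 10*s + 2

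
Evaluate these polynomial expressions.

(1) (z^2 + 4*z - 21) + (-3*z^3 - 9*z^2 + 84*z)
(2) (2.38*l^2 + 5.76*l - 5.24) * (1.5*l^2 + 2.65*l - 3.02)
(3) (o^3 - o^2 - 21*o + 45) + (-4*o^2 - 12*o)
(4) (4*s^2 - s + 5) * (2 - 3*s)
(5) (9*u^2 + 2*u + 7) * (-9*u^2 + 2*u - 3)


(1) = -3*z^3 - 8*z^2 + 88*z - 21
(2) = 3.57*l^4 + 14.947*l^3 + 0.2164*l^2 - 31.2812*l + 15.8248
(3) = o^3 - 5*o^2 - 33*o + 45
(4) = -12*s^3 + 11*s^2 - 17*s + 10
(5) = -81*u^4 - 86*u^2 + 8*u - 21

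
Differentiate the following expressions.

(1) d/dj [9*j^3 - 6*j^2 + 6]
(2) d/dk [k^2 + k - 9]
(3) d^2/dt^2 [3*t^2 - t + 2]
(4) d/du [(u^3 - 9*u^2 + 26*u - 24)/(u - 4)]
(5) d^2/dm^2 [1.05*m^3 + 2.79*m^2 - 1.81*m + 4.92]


(1) = 3*j*(9*j - 4)
(2) = 2*k + 1
(3) = 6
(4) = 2*u - 5
(5) = 6.3*m + 5.58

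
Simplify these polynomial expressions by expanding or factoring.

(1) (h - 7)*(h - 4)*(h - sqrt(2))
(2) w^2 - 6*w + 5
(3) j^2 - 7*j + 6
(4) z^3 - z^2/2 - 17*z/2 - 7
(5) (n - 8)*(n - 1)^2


(1) = h^3 - 11*h^2 - sqrt(2)*h^2 + 11*sqrt(2)*h + 28*h - 28*sqrt(2)
(2) = (w - 5)*(w - 1)
(3) = (j - 6)*(j - 1)
(4) = (z - 7/2)*(z + 1)*(z + 2)
(5) = n^3 - 10*n^2 + 17*n - 8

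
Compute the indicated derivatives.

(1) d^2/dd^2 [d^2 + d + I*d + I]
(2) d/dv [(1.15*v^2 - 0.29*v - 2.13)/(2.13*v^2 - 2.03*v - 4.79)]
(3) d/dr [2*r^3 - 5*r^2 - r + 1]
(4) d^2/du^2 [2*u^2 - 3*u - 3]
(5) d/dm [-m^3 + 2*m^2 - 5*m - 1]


(1) = 2
(2) = (-1.7168*v^2 - 1.9432*v - 2.9348)/(4.5369*v^4 - 8.6478*v^3 - 16.2845*v^2 + 19.4474*v + 22.9441)
(3) = 6*r^2 - 10*r - 1
(4) = 4
(5) = -3*m^2 + 4*m - 5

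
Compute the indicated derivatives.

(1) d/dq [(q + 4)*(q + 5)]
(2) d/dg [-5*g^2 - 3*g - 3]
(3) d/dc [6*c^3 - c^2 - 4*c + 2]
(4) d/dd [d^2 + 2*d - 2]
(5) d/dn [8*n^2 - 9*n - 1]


(1) = 2*q + 9
(2) = -10*g - 3
(3) = 18*c^2 - 2*c - 4
(4) = 2*d + 2
(5) = 16*n - 9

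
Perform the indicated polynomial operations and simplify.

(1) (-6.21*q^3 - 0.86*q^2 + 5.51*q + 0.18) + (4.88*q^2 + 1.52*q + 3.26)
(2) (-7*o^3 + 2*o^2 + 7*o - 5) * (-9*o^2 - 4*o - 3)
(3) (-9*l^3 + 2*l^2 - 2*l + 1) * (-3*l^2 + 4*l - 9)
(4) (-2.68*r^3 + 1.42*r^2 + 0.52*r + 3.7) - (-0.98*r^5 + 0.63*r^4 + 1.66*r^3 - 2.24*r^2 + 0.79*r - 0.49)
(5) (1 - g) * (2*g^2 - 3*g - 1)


(1) = -6.21*q^3 + 4.02*q^2 + 7.03*q + 3.44
(2) = 63*o^5 + 10*o^4 - 50*o^3 + 11*o^2 - o + 15
(3) = 27*l^5 - 42*l^4 + 95*l^3 - 29*l^2 + 22*l - 9
(4) = 0.98*r^5 - 0.63*r^4 - 4.34*r^3 + 3.66*r^2 - 0.27*r + 4.19
(5) = -2*g^3 + 5*g^2 - 2*g - 1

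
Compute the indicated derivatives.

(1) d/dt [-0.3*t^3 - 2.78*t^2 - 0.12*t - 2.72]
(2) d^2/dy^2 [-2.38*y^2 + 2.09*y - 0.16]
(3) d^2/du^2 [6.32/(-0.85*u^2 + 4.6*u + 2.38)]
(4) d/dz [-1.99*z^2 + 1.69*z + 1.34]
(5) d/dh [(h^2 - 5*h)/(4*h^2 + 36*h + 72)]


(1) = -0.9*t^2 - 5.56*t - 0.12
(2) = -4.76000000000000
(3) = (-9.1324*u^2 + 49.4224*u + 6.32*(1.7*u - 4.6)*(3.4*u - 9.2) + 25.57072)/(-0.85*u^2 + 4.6*u + 2.38)^3
(4) = 1.69 - 3.98*z
(5) = (7*h^2 + 18*h - 45)/(2*(h^4 + 18*h^3 + 117*h^2 + 324*h + 324))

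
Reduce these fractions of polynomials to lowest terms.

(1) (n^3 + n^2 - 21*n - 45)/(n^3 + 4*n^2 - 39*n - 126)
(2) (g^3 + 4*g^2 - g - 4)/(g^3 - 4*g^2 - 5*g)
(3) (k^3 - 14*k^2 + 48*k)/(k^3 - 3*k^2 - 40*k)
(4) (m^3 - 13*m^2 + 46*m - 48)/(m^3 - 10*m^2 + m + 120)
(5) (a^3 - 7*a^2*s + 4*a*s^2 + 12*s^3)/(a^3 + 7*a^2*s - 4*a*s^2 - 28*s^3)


(1) = (n^2 - 2*n - 15)/(n^2 + n - 42)
(2) = (g^2 + 3*g - 4)/(g^2 - 5*g)
(3) = (k - 6)/(k + 5)
(4) = (m^2 - 5*m + 6)/(m^2 - 2*m - 15)
(5) = (a^2 - 5*a*s - 6*s^2)/(a^2 + 9*a*s + 14*s^2)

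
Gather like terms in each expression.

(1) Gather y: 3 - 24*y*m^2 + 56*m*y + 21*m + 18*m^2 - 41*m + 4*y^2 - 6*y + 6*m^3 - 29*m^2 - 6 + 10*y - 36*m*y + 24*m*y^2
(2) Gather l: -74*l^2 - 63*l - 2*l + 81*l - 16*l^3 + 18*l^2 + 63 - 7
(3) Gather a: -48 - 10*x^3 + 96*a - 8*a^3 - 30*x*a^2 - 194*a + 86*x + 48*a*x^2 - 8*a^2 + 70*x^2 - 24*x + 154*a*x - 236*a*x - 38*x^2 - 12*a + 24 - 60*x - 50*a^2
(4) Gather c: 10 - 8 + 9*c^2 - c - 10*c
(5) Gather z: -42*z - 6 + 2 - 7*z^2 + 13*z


(1) = 6*m^3 - 11*m^2 - 20*m + y^2*(24*m + 4) + y*(-24*m^2 + 20*m + 4) - 3
(2) = -16*l^3 - 56*l^2 + 16*l + 56
(3) = -8*a^3 + a^2*(-30*x - 58) + a*(48*x^2 - 82*x - 110) - 10*x^3 + 32*x^2 + 2*x - 24
(4) = 9*c^2 - 11*c + 2
(5) = -7*z^2 - 29*z - 4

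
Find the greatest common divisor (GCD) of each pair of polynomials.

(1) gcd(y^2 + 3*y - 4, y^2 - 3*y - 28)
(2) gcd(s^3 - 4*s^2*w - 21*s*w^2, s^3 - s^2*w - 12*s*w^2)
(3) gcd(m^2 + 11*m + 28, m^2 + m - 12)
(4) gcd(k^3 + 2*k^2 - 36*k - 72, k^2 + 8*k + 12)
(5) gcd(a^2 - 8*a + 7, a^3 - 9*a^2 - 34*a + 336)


(1) = y + 4
(2) = gcd(s*(s - 7*w)*(s + 3*w), s*(s - 4*w)*(s + 3*w)) = s^2 + 3*s*w
(3) = m + 4
(4) = gcd((k - 6)*(k + 2)*(k + 6), (k + 2)*(k + 6)) = k^2 + 8*k + 12
(5) = a - 7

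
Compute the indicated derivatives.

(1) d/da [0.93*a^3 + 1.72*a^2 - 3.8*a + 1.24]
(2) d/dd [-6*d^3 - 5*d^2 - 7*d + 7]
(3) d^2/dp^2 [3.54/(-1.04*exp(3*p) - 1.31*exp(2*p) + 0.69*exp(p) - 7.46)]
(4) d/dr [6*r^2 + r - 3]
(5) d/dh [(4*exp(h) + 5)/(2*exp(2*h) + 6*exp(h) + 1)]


(1) = 2.79*a^2 + 3.44*a - 3.8
(2) = -18*d^2 - 10*d - 7
(3) = (-3.54*(3.12*exp(2*p) + 2.62*exp(p) - 0.69)*(6.24*exp(2*p) + 5.24*exp(p) - 1.38)*exp(p) + (33.1344*exp(2*p) + 18.5496*exp(p) - 2.4426)*(1.04*exp(3*p) + 1.31*exp(2*p) - 0.69*exp(p) + 7.46))*exp(p)/(1.04*exp(3*p) + 1.31*exp(2*p) - 0.69*exp(p) + 7.46)^3
(4) = 12*r + 1
(5) = 2*(-(2*exp(h) + 3)*(4*exp(h) + 5) + 4*exp(2*h) + 12*exp(h) + 2)*exp(h)/(2*exp(2*h) + 6*exp(h) + 1)^2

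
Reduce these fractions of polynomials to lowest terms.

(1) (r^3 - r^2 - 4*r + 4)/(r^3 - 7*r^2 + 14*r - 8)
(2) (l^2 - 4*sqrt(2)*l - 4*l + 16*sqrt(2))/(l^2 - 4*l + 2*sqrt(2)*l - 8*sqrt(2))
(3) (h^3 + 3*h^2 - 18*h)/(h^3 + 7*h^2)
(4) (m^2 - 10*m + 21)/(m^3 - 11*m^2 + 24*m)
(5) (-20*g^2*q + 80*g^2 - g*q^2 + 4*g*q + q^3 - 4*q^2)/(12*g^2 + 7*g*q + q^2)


(1) = (r + 2)/(r - 4)
(2) = (l - 4*sqrt(2))/(l + 2*sqrt(2))
(3) = (h^2 + 3*h - 18)/(h^2 + 7*h)
(4) = (m - 7)/(m^2 - 8*m)
(5) = (-5*g*q + 20*g + q^2 - 4*q)/(3*g + q)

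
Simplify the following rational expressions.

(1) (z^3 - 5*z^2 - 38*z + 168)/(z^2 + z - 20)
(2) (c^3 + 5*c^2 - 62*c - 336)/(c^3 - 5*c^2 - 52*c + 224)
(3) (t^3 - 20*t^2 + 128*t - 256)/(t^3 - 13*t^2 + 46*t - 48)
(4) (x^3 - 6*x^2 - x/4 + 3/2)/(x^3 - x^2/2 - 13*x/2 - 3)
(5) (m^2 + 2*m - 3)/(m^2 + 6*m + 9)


(1) = (z^2 - z - 42)/(z + 5)
(2) = (c + 6)/(c - 4)
(3) = (t^2 - 12*t + 32)/(t^2 - 5*t + 6)
(4) = (2*x^2 - 13*x + 6)/(2*x^2 - 2*x - 12)
(5) = (m - 1)/(m + 3)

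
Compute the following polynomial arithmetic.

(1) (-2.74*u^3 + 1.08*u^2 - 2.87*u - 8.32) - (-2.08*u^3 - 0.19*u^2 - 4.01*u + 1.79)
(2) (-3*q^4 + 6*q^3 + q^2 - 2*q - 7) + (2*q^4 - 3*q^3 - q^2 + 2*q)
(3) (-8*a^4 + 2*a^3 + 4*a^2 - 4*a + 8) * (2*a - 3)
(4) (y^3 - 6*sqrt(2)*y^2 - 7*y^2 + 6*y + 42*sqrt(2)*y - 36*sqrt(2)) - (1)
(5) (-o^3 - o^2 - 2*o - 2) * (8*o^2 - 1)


(1) = -0.66*u^3 + 1.27*u^2 + 1.14*u - 10.11
(2) = -q^4 + 3*q^3 - 7
(3) = -16*a^5 + 28*a^4 + 2*a^3 - 20*a^2 + 28*a - 24
(4) = y^3 - 6*sqrt(2)*y^2 - 7*y^2 + 6*y + 42*sqrt(2)*y - 36*sqrt(2) - 1
(5) = -8*o^5 - 8*o^4 - 15*o^3 - 15*o^2 + 2*o + 2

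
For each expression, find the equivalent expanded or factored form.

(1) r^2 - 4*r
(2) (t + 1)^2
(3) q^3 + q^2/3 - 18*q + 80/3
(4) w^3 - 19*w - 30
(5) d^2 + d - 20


(1) = r*(r - 4)
(2) = t^2 + 2*t + 1
(3) = (q - 8/3)*(q - 2)*(q + 5)
(4) = (w - 5)*(w + 2)*(w + 3)
(5) = (d - 4)*(d + 5)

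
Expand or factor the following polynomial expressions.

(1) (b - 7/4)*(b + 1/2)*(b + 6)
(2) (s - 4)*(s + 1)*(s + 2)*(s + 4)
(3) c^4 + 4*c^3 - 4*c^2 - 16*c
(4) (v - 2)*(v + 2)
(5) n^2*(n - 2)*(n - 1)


(1) = b^3 + 19*b^2/4 - 67*b/8 - 21/4
(2) = s^4 + 3*s^3 - 14*s^2 - 48*s - 32
(3) = c*(c - 2)*(c + 2)*(c + 4)
(4) = v^2 - 4
(5) = n^4 - 3*n^3 + 2*n^2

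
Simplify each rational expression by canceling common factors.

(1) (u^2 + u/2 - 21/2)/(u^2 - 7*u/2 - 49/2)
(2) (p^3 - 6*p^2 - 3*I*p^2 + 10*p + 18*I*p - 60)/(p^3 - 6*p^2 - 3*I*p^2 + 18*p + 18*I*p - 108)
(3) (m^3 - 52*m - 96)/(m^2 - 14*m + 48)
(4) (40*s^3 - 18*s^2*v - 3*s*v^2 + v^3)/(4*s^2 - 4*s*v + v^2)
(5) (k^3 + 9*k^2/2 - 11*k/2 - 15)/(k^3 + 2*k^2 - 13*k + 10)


(1) = (u - 3)/(u - 7)
(2) = (p^2 - 3*I*p + 10)/(p^2 - 3*I*p + 18)
(3) = (m^2 + 8*m + 12)/(m - 6)
(4) = (20*s^2 + s*v - v^2)/(2*s - v)
(5) = (2*k + 3)/(2*k - 2)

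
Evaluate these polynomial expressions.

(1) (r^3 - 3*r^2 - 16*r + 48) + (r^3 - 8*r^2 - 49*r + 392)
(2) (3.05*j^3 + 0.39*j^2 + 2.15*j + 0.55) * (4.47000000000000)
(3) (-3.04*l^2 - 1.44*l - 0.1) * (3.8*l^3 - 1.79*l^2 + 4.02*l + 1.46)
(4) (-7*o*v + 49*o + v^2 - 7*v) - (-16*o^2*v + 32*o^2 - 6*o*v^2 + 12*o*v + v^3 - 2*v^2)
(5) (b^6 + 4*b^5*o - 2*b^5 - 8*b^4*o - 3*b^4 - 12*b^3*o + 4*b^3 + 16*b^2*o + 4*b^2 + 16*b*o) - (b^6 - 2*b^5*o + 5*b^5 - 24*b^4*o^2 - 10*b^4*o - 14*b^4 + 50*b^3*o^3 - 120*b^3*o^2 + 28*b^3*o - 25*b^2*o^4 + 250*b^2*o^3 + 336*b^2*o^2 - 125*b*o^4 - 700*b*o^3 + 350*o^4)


(1) = 2*r^3 - 11*r^2 - 65*r + 440
(2) = 13.6335*j^3 + 1.7433*j^2 + 9.6105*j + 2.4585
(3) = -11.552*l^5 - 0.0304*l^4 - 10.0232*l^3 - 10.0482*l^2 - 2.5044*l - 0.146
(4) = 16*o^2*v - 32*o^2 + 6*o*v^2 - 19*o*v + 49*o - v^3 + 3*v^2 - 7*v
(5) = 6*b^5*o - 7*b^5 + 24*b^4*o^2 + 2*b^4*o + 11*b^4 - 50*b^3*o^3 + 120*b^3*o^2 - 40*b^3*o + 4*b^3 + 25*b^2*o^4 - 250*b^2*o^3 - 336*b^2*o^2 + 16*b^2*o + 4*b^2 + 125*b*o^4 + 700*b*o^3 + 16*b*o - 350*o^4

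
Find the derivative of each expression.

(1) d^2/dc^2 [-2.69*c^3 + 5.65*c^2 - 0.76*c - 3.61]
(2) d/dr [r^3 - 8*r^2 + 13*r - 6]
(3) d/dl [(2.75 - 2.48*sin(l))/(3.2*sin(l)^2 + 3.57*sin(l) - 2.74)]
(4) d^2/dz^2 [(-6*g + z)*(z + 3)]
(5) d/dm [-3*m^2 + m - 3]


(1) = 11.3 - 16.14*c
(2) = 3*r^2 - 16*r + 13
(3) = (7.936*sin(l)^2 - 17.6*sin(l) - 3.0223)*cos(l)/(10.24*sin(l)^4 + 22.848*sin(l)^3 - 4.7911*sin(l)^2 - 19.5636*sin(l) + 7.5076)
(4) = 2
(5) = 1 - 6*m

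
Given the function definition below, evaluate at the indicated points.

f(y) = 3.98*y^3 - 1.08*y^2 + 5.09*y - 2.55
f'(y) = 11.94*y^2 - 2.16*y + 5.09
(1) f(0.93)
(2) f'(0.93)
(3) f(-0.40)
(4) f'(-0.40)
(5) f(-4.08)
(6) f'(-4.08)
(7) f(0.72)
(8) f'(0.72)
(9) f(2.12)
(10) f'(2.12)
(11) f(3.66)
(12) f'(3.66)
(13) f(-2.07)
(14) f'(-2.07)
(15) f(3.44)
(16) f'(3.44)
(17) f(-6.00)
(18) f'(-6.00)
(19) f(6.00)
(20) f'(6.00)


(1) = 4.45
(2) = 13.41
(3) = -5.01
(4) = 7.86
(5) = -311.61
(6) = 212.66
(7) = 2.04
(8) = 9.72
(9) = 41.31
(10) = 54.17
(11) = 196.74
(12) = 157.13
(13) = -53.02
(14) = 60.72
(15) = 164.20
(16) = 138.95
(17) = -931.65
(18) = 447.89
(19) = 848.79
(20) = 421.97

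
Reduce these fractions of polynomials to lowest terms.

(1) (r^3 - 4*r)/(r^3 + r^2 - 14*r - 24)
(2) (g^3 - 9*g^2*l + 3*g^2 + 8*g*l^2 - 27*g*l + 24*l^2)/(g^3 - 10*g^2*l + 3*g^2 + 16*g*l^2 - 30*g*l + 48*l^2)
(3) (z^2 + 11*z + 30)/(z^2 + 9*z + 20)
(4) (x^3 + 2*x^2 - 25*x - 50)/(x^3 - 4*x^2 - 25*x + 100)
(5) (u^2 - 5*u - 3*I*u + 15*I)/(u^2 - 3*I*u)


(1) = (r^2 - 2*r)/(r^2 - r - 12)
(2) = (g - l)/(g - 2*l)
(3) = (z + 6)/(z + 4)
(4) = (x + 2)/(x - 4)
(5) = (u - 5)/u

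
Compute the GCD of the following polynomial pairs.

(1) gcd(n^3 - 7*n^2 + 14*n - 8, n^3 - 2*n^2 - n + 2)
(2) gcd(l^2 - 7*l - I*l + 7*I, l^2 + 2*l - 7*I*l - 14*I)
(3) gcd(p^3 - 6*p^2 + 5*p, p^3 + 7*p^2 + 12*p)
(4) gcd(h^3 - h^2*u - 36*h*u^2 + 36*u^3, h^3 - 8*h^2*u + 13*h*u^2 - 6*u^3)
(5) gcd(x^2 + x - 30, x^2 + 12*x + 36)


(1) = n^2 - 3*n + 2
(2) = gcd((l - 7)*(l - I), (l + 2)*(l - 7*I)) = 1
(3) = p
(4) = h^2 - 7*h*u + 6*u^2
(5) = x + 6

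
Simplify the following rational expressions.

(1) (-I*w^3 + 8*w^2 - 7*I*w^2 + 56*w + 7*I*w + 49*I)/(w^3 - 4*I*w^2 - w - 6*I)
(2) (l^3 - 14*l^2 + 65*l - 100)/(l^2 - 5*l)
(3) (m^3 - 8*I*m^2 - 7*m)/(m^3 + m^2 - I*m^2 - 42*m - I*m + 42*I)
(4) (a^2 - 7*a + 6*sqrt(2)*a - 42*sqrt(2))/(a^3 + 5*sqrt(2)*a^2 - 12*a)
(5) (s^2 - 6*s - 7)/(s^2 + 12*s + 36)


(1) = (-I*w^2 + w*(7 - 7*I) + 49)/(w^2 - 5*I*w - 6)
(2) = (l^2 - 9*l + 20)/l
(3) = (m^2 - 7*I*m)/(m^2 + m - 42)
(4) = (a - 7)/(a^2 - sqrt(2)*a)
(5) = (s^2 - 6*s - 7)/(s^2 + 12*s + 36)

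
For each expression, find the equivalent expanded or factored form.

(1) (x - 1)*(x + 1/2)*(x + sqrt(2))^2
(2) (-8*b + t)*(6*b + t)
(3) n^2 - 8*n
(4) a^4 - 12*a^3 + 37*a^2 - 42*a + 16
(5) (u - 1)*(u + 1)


(1) = x^4 - x^3/2 + 2*sqrt(2)*x^3 - sqrt(2)*x^2 + 3*x^2/2 - sqrt(2)*x - x - 1
(2) = -48*b^2 - 2*b*t + t^2
(3) = n*(n - 8)
(4) = (a - 8)*(a - 2)*(a - 1)^2
(5) = u^2 - 1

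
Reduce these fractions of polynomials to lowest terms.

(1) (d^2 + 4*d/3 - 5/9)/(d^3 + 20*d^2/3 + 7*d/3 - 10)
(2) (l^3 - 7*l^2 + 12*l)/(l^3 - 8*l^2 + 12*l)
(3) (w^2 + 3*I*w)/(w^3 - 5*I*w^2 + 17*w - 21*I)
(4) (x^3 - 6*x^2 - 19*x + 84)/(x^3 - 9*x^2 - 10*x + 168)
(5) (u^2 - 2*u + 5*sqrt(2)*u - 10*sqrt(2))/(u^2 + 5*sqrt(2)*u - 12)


(1) = (3*d - 1)/(3*d^2 + 15*d - 18)
(2) = (l^2 - 7*l + 12)/(l^2 - 8*l + 12)
(3) = w/(w^2 - 8*I*w - 7)
(4) = (x - 3)/(x - 6)
(5) = (u^2 + u*(-2 + 5*sqrt(2)) - 10*sqrt(2))/(u^2 + 5*sqrt(2)*u - 12)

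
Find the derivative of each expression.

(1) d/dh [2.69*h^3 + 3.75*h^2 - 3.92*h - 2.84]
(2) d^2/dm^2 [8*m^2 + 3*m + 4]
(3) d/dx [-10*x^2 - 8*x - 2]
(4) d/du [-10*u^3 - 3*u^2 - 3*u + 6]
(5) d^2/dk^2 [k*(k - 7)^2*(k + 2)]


(1) = 8.07*h^2 + 7.5*h - 3.92
(2) = 16
(3) = -20*x - 8
(4) = -30*u^2 - 6*u - 3
(5) = 12*k^2 - 72*k + 42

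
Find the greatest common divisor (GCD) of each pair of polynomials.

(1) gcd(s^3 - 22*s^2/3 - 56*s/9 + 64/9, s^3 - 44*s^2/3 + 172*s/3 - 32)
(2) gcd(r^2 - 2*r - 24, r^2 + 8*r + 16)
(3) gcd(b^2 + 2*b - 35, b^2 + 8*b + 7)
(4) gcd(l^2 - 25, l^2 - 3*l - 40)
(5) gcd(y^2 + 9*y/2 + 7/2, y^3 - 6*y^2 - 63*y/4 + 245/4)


(1) = s^2 - 26*s/3 + 16/3
(2) = r + 4
(3) = b + 7
(4) = l + 5
(5) = y + 7/2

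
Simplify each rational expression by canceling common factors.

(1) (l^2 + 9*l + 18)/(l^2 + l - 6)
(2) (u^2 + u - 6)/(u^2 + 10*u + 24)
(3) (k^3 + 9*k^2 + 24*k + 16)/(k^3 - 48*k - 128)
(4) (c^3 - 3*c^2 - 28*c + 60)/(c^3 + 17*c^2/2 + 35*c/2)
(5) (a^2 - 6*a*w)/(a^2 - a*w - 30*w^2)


(1) = (l + 6)/(l - 2)
(2) = (u^2 + u - 6)/(u^2 + 10*u + 24)
(3) = (k + 1)/(k - 8)
(4) = (2*c^2 - 16*c + 24)/(2*c^2 + 7*c)
(5) = a/(a + 5*w)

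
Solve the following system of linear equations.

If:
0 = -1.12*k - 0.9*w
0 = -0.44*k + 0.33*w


Then:
k = 0.00
w = 0.00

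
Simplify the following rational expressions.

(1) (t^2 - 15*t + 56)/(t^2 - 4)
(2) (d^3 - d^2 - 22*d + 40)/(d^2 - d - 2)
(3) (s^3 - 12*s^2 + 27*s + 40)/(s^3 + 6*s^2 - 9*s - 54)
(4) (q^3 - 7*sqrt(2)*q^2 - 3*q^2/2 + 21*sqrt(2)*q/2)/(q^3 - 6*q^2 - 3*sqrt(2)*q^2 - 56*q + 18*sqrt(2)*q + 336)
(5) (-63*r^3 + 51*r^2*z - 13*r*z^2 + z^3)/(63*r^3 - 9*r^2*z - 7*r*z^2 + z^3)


(1) = (t^2 - 15*t + 56)/(t^2 - 4)
(2) = (d^2 + d - 20)/(d + 1)
(3) = (s^3 - 12*s^2 + 27*s + 40)/(s^3 + 6*s^2 - 9*s - 54)
(4) = (2*q^2 - 3*q)/(2*q^2 + q*(-12 + 8*sqrt(2)) - 48*sqrt(2))
(5) = (-3*r + z)/(3*r + z)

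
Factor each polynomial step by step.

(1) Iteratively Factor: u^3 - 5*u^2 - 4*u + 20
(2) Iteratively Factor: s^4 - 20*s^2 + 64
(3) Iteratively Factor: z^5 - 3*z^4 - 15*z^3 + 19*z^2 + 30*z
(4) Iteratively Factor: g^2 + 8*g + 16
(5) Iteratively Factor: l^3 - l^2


(1) = (u + 2)*(u^2 - 7*u + 10) = (u - 5)*(u + 2)*(u - 2)
(2) = (s + 2)*(s^3 - 2*s^2 - 16*s + 32) = (s - 4)*(s + 2)*(s^2 + 2*s - 8) = (s - 4)*(s - 2)*(s + 2)*(s + 4)
(3) = (z - 2)*(z^4 - z^3 - 17*z^2 - 15*z) = (z - 2)*(z + 1)*(z^3 - 2*z^2 - 15*z) = (z - 5)*(z - 2)*(z + 1)*(z^2 + 3*z) = z*(z - 5)*(z - 2)*(z + 1)*(z + 3)
(4) = (g + 4)*(g + 4)
(5) = (l - 1)*(l^2) = l*(l - 1)*(l)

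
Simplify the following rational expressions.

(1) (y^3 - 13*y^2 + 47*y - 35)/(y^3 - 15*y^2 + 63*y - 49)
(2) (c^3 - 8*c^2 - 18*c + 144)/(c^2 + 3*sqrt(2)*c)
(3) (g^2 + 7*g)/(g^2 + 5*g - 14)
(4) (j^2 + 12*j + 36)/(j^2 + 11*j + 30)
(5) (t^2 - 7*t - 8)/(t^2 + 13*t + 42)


(1) = (y - 5)/(y - 7)
(2) = (c^2 + c*(-8 - 3*sqrt(2)) + 24*sqrt(2))/c
(3) = g/(g - 2)
(4) = (j + 6)/(j + 5)
(5) = (t^2 - 7*t - 8)/(t^2 + 13*t + 42)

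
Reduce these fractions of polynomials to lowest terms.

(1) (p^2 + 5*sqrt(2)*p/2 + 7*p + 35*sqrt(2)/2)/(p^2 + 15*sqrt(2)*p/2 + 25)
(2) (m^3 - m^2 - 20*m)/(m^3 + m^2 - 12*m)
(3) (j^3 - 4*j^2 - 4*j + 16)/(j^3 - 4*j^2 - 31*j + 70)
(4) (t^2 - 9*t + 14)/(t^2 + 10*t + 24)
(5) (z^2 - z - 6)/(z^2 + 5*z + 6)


(1) = (4*p + 28)/(4*p + 20*sqrt(2))
(2) = (m - 5)/(m - 3)
(3) = (j^2 - 2*j - 8)/(j^2 - 2*j - 35)
(4) = (t^2 - 9*t + 14)/(t^2 + 10*t + 24)
(5) = (z - 3)/(z + 3)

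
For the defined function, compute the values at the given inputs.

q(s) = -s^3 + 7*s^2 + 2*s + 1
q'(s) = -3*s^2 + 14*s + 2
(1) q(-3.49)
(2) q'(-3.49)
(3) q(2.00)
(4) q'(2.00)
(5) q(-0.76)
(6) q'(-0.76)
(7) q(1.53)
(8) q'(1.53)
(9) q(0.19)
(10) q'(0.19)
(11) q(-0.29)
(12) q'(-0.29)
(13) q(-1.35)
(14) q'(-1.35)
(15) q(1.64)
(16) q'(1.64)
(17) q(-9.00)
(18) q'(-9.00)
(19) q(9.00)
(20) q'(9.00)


(1) = 121.79
(2) = -83.40
(3) = 25.00
(4) = 18.00
(5) = 3.96
(6) = -10.37
(7) = 16.86
(8) = 16.40
(9) = 1.63
(10) = 4.55
(11) = 1.03
(12) = -2.31
(13) = 13.52
(14) = -22.37
(15) = 18.70
(16) = 16.89
(17) = 1279.00
(18) = -367.00
(19) = -143.00
(20) = -115.00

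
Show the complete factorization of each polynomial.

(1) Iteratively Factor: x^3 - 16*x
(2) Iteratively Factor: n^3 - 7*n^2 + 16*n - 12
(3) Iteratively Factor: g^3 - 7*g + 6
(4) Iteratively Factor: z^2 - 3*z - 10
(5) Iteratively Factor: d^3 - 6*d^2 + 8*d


(1) = (x - 4)*(x^2 + 4*x) = (x - 4)*(x + 4)*(x)
(2) = (n - 3)*(n^2 - 4*n + 4) = (n - 3)*(n - 2)*(n - 2)
(3) = (g - 2)*(g^2 + 2*g - 3) = (g - 2)*(g - 1)*(g + 3)
(4) = (z + 2)*(z - 5)
(5) = (d)*(d^2 - 6*d + 8) = d*(d - 4)*(d - 2)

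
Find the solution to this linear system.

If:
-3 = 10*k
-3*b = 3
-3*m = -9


Then:
b = -1
k = -3/10
m = 3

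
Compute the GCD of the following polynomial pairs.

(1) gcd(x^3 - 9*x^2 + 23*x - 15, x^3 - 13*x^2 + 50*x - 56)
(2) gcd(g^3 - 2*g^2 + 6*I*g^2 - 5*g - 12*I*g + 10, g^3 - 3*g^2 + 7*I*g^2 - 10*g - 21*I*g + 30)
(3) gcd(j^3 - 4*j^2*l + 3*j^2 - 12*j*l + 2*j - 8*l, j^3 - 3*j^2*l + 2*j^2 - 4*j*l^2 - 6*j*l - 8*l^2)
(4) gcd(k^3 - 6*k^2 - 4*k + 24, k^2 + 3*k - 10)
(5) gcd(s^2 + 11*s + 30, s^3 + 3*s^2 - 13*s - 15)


(1) = gcd((x - 5)*(x - 3)*(x - 1), (x - 7)*(x - 4)*(x - 2)) = 1
(2) = gcd((g - 2)*(g + I)*(g + 5*I), (g - 3)*(g + 2*I)*(g + 5*I)) = g + 5*I
(3) = j^2 - 4*j*l + 2*j - 8*l
(4) = k - 2
(5) = gcd((s + 5)*(s + 6), (s - 3)*(s + 1)*(s + 5)) = s + 5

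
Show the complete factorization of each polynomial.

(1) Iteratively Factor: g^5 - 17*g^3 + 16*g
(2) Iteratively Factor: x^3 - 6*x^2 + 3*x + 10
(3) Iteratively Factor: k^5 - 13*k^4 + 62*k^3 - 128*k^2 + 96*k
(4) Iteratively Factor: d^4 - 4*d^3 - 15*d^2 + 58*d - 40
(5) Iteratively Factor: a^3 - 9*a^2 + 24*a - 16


(1) = (g + 1)*(g^4 - g^3 - 16*g^2 + 16*g) = g*(g + 1)*(g^3 - g^2 - 16*g + 16) = g*(g - 1)*(g + 1)*(g^2 - 16) = g*(g - 4)*(g - 1)*(g + 1)*(g + 4)
(2) = (x + 1)*(x^2 - 7*x + 10) = (x - 5)*(x + 1)*(x - 2)
(3) = (k - 3)*(k^4 - 10*k^3 + 32*k^2 - 32*k) = (k - 3)*(k - 2)*(k^3 - 8*k^2 + 16*k) = k*(k - 3)*(k - 2)*(k^2 - 8*k + 16) = k*(k - 4)*(k - 3)*(k - 2)*(k - 4)
(4) = (d - 1)*(d^3 - 3*d^2 - 18*d + 40) = (d - 5)*(d - 1)*(d^2 + 2*d - 8) = (d - 5)*(d - 2)*(d - 1)*(d + 4)
(5) = (a - 1)*(a^2 - 8*a + 16) = (a - 4)*(a - 1)*(a - 4)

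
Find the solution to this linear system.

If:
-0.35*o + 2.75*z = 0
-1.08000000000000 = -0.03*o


Then:
o = 36.00
z = 4.58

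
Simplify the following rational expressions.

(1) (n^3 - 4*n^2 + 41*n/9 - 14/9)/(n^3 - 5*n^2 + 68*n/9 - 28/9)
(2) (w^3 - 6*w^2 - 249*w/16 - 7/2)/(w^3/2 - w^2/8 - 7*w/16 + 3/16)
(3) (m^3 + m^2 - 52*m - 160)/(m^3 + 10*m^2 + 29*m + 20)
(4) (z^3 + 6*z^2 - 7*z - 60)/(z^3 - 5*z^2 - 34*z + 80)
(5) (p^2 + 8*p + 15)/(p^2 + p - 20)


(1) = (n - 1)/(n - 2)
(2) = (16*w^3 - 96*w^2 - 249*w - 56)/(8*w^3 - 2*w^2 - 7*w + 3)
(3) = (m - 8)/(m + 1)
(4) = (z^2 + z - 12)/(z^2 - 10*z + 16)
(5) = (p + 3)/(p - 4)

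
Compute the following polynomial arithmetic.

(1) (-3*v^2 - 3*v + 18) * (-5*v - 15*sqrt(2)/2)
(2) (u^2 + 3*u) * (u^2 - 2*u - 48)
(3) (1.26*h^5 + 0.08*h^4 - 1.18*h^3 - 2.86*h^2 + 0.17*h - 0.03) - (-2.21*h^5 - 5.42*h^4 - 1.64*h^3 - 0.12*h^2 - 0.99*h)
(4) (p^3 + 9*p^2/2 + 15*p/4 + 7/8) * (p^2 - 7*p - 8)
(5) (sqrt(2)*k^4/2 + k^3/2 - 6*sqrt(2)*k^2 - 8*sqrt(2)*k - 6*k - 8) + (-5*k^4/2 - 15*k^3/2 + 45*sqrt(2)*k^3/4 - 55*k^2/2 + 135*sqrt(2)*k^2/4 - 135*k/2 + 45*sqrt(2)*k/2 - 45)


(1) = 15*v^3 + 15*v^2 + 45*sqrt(2)*v^2/2 - 90*v + 45*sqrt(2)*v/2 - 135*sqrt(2)
(2) = u^4 + u^3 - 54*u^2 - 144*u
(3) = 3.47*h^5 + 5.5*h^4 + 0.46*h^3 - 2.74*h^2 + 1.16*h - 0.03
(4) = p^5 - 5*p^4/2 - 143*p^3/4 - 491*p^2/8 - 289*p/8 - 7
(5) = -5*k^4/2 + sqrt(2)*k^4/2 - 7*k^3 + 45*sqrt(2)*k^3/4 - 55*k^2/2 + 111*sqrt(2)*k^2/4 - 147*k/2 + 29*sqrt(2)*k/2 - 53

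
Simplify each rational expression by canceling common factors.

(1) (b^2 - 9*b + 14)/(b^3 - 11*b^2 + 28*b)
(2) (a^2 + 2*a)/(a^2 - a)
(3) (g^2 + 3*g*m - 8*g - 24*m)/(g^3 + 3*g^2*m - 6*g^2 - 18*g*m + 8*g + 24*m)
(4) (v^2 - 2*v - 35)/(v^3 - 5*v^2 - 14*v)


(1) = (b - 2)/(b^2 - 4*b)
(2) = (a + 2)/(a - 1)
(3) = (g - 8)/(g^2 - 6*g + 8)
(4) = (v + 5)/(v^2 + 2*v)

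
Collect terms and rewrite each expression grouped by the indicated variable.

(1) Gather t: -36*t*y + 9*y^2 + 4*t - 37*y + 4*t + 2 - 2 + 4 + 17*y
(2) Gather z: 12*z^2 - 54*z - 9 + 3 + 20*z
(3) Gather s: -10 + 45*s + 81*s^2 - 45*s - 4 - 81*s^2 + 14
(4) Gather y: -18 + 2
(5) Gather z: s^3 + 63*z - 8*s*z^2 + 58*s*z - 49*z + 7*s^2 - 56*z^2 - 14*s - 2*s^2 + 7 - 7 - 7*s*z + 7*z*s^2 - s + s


(1) = t*(8 - 36*y) + 9*y^2 - 20*y + 4
(2) = 12*z^2 - 34*z - 6
(3) = 0
(4) = -16
(5) = s^3 + 5*s^2 - 14*s + z^2*(-8*s - 56) + z*(7*s^2 + 51*s + 14)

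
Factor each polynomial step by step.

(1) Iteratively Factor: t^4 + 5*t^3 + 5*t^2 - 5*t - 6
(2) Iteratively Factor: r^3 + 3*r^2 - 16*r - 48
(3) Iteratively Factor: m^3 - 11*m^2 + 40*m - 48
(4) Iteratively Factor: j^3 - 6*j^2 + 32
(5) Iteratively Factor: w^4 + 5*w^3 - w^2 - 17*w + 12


(1) = (t + 1)*(t^3 + 4*t^2 + t - 6) = (t + 1)*(t + 2)*(t^2 + 2*t - 3) = (t - 1)*(t + 1)*(t + 2)*(t + 3)
(2) = (r + 4)*(r^2 - r - 12) = (r - 4)*(r + 4)*(r + 3)
(3) = (m - 4)*(m^2 - 7*m + 12) = (m - 4)^2*(m - 3)
(4) = (j - 4)*(j^2 - 2*j - 8) = (j - 4)*(j + 2)*(j - 4)
(5) = (w - 1)*(w^3 + 6*w^2 + 5*w - 12) = (w - 1)^2*(w^2 + 7*w + 12) = (w - 1)^2*(w + 3)*(w + 4)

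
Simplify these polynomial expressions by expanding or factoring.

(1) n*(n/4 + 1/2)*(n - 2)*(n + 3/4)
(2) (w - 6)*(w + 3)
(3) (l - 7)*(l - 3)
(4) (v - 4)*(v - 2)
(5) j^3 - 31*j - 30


(1) = n^4/4 + 3*n^3/16 - n^2 - 3*n/4
(2) = w^2 - 3*w - 18
(3) = l^2 - 10*l + 21
(4) = v^2 - 6*v + 8
(5) = (j - 6)*(j + 1)*(j + 5)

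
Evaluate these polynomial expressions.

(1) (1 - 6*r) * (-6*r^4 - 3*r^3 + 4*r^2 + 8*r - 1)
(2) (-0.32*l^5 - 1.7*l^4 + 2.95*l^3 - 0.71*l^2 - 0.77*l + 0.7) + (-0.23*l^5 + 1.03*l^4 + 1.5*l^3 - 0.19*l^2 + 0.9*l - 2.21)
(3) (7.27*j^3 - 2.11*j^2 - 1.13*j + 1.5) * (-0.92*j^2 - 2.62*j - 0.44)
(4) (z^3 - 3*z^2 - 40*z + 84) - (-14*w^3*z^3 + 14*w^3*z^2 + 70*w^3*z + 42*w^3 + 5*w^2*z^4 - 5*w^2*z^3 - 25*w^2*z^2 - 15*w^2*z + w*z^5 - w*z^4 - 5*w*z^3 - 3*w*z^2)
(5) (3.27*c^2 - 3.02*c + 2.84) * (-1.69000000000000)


(1) = 36*r^5 + 12*r^4 - 27*r^3 - 44*r^2 + 14*r - 1
(2) = -0.55*l^5 - 0.67*l^4 + 4.45*l^3 - 0.9*l^2 + 0.13*l - 1.51
(3) = -6.6884*j^5 - 17.1062*j^4 + 3.369*j^3 + 2.509*j^2 - 3.4328*j - 0.66
(4) = 14*w^3*z^3 - 14*w^3*z^2 - 70*w^3*z - 42*w^3 - 5*w^2*z^4 + 5*w^2*z^3 + 25*w^2*z^2 + 15*w^2*z - w*z^5 + w*z^4 + 5*w*z^3 + 3*w*z^2 + z^3 - 3*z^2 - 40*z + 84
(5) = -5.5263*c^2 + 5.1038*c - 4.7996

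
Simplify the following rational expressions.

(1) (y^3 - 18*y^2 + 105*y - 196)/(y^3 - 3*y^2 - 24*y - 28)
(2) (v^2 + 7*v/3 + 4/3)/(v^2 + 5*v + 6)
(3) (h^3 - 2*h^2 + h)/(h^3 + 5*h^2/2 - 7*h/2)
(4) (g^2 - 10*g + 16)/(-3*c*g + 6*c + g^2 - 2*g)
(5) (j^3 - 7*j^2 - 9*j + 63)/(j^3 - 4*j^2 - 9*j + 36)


(1) = (y^2 - 11*y + 28)/(y^2 + 4*y + 4)
(2) = (3*v^2 + 7*v + 4)/(3*v^2 + 15*v + 18)
(3) = (2*h - 2)/(2*h + 7)
(4) = (8 - g)/(3*c - g)
(5) = (j - 7)/(j - 4)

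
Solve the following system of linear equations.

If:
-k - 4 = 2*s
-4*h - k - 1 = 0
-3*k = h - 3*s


Then:
h = 3/34
k = -23/17
s = -45/34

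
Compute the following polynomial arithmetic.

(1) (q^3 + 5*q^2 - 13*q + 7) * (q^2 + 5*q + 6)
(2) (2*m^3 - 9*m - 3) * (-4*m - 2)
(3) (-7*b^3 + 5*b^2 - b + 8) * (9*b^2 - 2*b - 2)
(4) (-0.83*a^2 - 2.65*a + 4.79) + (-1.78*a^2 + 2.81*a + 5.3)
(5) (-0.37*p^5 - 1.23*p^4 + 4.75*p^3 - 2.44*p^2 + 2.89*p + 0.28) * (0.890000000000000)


(1) = q^5 + 10*q^4 + 18*q^3 - 28*q^2 - 43*q + 42
(2) = -8*m^4 - 4*m^3 + 36*m^2 + 30*m + 6
(3) = -63*b^5 + 59*b^4 - 5*b^3 + 64*b^2 - 14*b - 16
(4) = -2.61*a^2 + 0.16*a + 10.09
(5) = -0.3293*p^5 - 1.0947*p^4 + 4.2275*p^3 - 2.1716*p^2 + 2.5721*p + 0.2492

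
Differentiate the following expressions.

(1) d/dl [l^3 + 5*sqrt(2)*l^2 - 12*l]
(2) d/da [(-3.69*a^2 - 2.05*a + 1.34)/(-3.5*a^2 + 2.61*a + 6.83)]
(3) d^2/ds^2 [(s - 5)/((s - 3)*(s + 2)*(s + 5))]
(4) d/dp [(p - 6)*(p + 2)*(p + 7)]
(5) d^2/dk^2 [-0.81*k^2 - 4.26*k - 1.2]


(1) = 3*l^2 + 10*sqrt(2)*l - 12
(2) = (-16.8059*a^2 - 41.0254*a - 17.4989)/(12.25*a^4 - 18.27*a^3 - 40.9979*a^2 + 35.6526*a + 46.6489)
(3) = 2*(3*s^5 - 18*s^4 - 133*s^3 + 105*s^2 + 570*s - 1535)/(s^9 + 12*s^8 + 15*s^7 - 290*s^6 - 885*s^5 + 1992*s^4 + 9289*s^3 - 90*s^2 - 29700*s - 27000)
(4) = 3*p^2 + 6*p - 40
(5) = -1.62000000000000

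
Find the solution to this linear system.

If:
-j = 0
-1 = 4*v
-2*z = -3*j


Then:
j = 0
v = -1/4
z = 0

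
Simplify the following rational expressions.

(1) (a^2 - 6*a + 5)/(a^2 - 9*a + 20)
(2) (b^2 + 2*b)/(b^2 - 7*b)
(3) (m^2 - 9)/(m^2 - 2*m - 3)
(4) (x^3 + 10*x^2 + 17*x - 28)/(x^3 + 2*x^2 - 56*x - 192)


(1) = (a - 1)/(a - 4)
(2) = (b + 2)/(b - 7)
(3) = (m + 3)/(m + 1)
(4) = (x^2 + 6*x - 7)/(x^2 - 2*x - 48)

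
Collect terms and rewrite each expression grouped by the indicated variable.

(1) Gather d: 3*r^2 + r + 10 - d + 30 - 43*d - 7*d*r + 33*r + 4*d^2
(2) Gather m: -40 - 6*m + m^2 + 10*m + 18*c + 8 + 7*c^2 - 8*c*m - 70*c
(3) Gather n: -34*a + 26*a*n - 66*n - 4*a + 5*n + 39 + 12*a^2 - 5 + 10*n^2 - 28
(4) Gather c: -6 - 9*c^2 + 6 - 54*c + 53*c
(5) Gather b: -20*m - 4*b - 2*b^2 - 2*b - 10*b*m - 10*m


(1) = 4*d^2 + d*(-7*r - 44) + 3*r^2 + 34*r + 40
(2) = 7*c^2 - 52*c + m^2 + m*(4 - 8*c) - 32
(3) = 12*a^2 - 38*a + 10*n^2 + n*(26*a - 61) + 6
(4) = -9*c^2 - c
(5) = -2*b^2 + b*(-10*m - 6) - 30*m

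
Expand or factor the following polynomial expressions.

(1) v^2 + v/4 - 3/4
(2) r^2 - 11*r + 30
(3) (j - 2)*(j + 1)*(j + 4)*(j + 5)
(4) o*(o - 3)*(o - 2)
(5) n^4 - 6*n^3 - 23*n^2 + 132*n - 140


(1) = (v - 3/4)*(v + 1)
(2) = (r - 6)*(r - 5)
(3) = j^4 + 8*j^3 + 9*j^2 - 38*j - 40
(4) = o^3 - 5*o^2 + 6*o
(5) = (n - 7)*(n - 2)^2*(n + 5)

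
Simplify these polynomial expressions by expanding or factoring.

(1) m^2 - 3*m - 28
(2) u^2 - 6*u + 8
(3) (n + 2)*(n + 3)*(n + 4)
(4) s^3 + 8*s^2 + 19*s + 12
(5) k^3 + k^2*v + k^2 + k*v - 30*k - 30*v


(1) = (m - 7)*(m + 4)
(2) = (u - 4)*(u - 2)
(3) = n^3 + 9*n^2 + 26*n + 24
(4) = (s + 1)*(s + 3)*(s + 4)
(5) = (k - 5)*(k + 6)*(k + v)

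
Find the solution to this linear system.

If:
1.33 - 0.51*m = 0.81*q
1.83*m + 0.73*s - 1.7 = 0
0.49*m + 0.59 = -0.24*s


Then:
m = 10.29
q = -4.84
s = -23.47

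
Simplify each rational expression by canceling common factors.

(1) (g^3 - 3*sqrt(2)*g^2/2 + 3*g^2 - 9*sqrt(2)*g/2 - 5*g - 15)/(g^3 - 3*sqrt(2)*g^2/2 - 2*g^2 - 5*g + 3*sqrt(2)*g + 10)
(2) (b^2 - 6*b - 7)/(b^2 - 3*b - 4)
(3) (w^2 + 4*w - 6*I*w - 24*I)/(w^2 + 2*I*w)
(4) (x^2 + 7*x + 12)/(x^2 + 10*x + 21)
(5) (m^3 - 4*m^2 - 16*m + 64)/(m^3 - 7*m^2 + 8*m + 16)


(1) = (4*g + 12)/(4*g - 8)
(2) = (b - 7)/(b - 4)
(3) = (w^2 + w*(4 - 6*I) - 24*I)/(w^2 + 2*I*w)
(4) = (x + 4)/(x + 7)
(5) = (m + 4)/(m + 1)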